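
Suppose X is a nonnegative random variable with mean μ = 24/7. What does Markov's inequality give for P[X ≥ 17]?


μ = E[X] = 24/7, a = 17.
Markov: P[X ≥ 17] ≤ μ/a = (24/7)/17 = 24/119.
Numerically: ≈ 0.202.
(Since a = 17 > μ = 3.429, the bound 24/119 is < 1 and informative.)

P[X ≥ 17] ≤ 24/119 ≈ 0.202.


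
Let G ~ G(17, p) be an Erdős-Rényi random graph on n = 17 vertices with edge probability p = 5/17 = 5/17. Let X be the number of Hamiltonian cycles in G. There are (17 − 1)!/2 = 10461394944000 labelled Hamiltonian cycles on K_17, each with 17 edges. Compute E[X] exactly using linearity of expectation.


K_17 has (17 − 1)!/2 = 10461394944000 labelled Hamiltonian cycles.
For each such Hamiltonian cycle H, let X_H = 1 if all 17 edges of H are present in G. Then P[X_H = 1] = p^{17} = (5/17)^{17} = 762939453125/827240261886336764177.
Summing the indicators: E[X] = Σ_H E[X_H] = 10461394944000 · p^{17} = 10461394944000 · 762939453125/827240261886336764177 = 7981410937500000000000000/827240261886336764177.
Numerically: E[X] ≈ 9648.

E[X] = 10461394944000 · (5/17)^{17} = 7981410937500000000000000/827240261886336764177 ≈ 9648.


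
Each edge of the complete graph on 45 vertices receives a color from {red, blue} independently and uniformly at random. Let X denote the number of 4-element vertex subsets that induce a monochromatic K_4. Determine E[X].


Let X = Σ_S X_S over the C(45, 4) = 148995 subsets S of size 4, where X_S = 1 if the K_4 on S is monochromatic.
For a fixed S, the K_4 on S has C(4, 2) = 6 edges. P[all 6 edges red] = (1/2)^6, and likewise for blue, so P[monochromatic] = 2·(1/2)^6 = 2^{1 − 6} = 1/32.
By linearity: E[X] = C(45, 4) · 2^{1 − 6} = 148995 · 1/32 = 148995/32.
Numerically: E[X] ≈ 4656.09375.

E[X] = C(45,4)·2^(1−C(4,2)) = 148995/32 ≈ 4656.09375.


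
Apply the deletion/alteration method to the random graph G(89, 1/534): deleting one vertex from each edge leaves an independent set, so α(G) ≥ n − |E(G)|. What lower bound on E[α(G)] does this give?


E[|E(G)|] = C(89, 2)·p = 3916 · (1/534) = 22/3.
E[α(G)] ≥ n − E[|E(G)|] = 89 − 22/3 = 245/3.
Numerically: ≈ 81.66667.
(This is only a lower bound; the true E[α(G)] may be larger.)

E[α(G)] ≥ 245/3 ≈ 81.66667.


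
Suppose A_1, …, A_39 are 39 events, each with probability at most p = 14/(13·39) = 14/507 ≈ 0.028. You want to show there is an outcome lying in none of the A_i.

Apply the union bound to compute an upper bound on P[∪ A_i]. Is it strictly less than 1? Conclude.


Union bound: P[∪_{i=1}^{39} A_i] ≤ Σ_i P[A_i] ≤ 39·p = 39·(14/507) = 14/13.
Numerically: 14/13 ≈ 1.077.
Is 14/13 < 1? NO.
Since the bound 14/13 is ≥ 1, the union bound is uninformative here; it does NOT by itself certify existence.

39·p = 14/13 ≈ 1.077; existence NOT certified by the union bound.


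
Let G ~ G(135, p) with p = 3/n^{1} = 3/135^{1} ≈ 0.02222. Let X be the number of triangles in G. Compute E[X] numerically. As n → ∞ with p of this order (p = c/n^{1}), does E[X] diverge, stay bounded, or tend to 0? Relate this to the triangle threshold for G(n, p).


Number of potential triangles: C(135, 3) = 400995.
Each occurs with probability p³ ≈ (0.02222)³ ≈ 1.097394e-05.
By linearity: E[X] = C(135, 3)·p³ ≈ 400995 · 1.097394e-05 ≈ 4.4005.
Here α = 1, so p = 3/n is exactly at the triangle threshold p ~ 1/n. Asymptotically E[X] → c³/6 = 3³/6 = 9/2 ≈ 4.5000, a bounded constant. In this regime the triangle count is asymptotically Poisson(c³/6).

E[X] ≈ 4.4005; in regime p = Θ(1/n^{1}) E[X] stays bounded (at the triangle threshold p ~ 1/n).


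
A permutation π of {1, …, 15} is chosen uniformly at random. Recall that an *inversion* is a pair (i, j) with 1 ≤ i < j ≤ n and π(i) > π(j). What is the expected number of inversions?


Write X = Σ X_I over the C(15, 2) = 105 pairs i < j, with X_I the indicator of one inversion.
There are 105 indicators.
For each fixed pair i < j, the values π(i) and π(j) are two distinct elements of {1, …, 15} in uniformly random order; by symmetry P[π(i) > π(j)] = 1/2.
By linearity: E[X] = 105 · (1/2) = C(15, 2) · (1/2) = 105/2 = 105/2 ≈ 52.500000.

E[X] = 105/2 = 52.500000.


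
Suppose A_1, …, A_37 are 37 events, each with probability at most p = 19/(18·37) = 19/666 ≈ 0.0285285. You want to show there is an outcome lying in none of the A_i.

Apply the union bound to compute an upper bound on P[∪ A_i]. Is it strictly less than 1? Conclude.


Union bound: P[∪_{i=1}^{37} A_i] ≤ Σ_i P[A_i] ≤ 37·p = 37·(19/666) = 19/18.
Numerically: 19/18 ≈ 1.0555556.
Is 19/18 < 1? NO.
Since the bound 19/18 is ≥ 1, the union bound is uninformative here; it does NOT by itself certify existence.

37·p = 19/18 ≈ 1.0555556; existence NOT certified by the union bound.


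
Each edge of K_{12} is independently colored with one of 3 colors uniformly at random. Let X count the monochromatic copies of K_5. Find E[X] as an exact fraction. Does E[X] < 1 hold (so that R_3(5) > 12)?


E[X] = C(12, 5) · 3^{1 − 10} = 792 · 3^{−9} = 792/19683.
As a reduced fraction: E[X] = 88/2187 ≈ 0.04024.
Is E[X] < 1? YES.
Since E[X] < 1, there exists a 3-coloring of K_{12} with no monochromatic K_5; hence R_3(5) > 12.

E[X] = 88/2187 ≈ 0.04024; E[X] < 1, so R_3(5) > 12.


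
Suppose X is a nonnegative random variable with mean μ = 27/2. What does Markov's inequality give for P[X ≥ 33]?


μ = E[X] = 27/2, a = 33.
Markov: P[X ≥ 33] ≤ μ/a = (27/2)/33 = 9/22.
Numerically: ≈ 0.409.
(Since a = 33 > μ = 13.500, the bound 9/22 is < 1 and informative.)

P[X ≥ 33] ≤ 9/22 ≈ 0.409.


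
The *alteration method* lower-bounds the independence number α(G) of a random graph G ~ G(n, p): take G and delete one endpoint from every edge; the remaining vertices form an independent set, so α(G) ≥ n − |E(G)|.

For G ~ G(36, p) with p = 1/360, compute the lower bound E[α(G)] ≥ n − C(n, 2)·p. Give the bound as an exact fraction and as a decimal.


E[|E(G)|] = C(36, 2)·p = 630 · (1/360) = 7/4.
E[α(G)] ≥ n − E[|E(G)|] = 36 − 7/4 = 137/4.
Numerically: ≈ 34.25000.
(This is only a lower bound; the true E[α(G)] may be larger.)

E[α(G)] ≥ 137/4 ≈ 34.25000.


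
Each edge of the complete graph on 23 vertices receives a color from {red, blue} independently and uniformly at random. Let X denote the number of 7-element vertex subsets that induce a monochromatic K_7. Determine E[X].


Let X = Σ_S X_S over the C(23, 7) = 245157 subsets S of size 7, where X_S = 1 if the K_7 on S is monochromatic.
For a fixed S, the K_7 on S has C(7, 2) = 21 edges. P[all 21 edges red] = (1/2)^21, and likewise for blue, so P[monochromatic] = 2·(1/2)^21 = 2^{1 − 21} = 1/1048576.
By linearity of expectation: E[X] = C(23, 7) · 2^{1 − 21} = 245157 · 1/1048576 = 245157/1048576.
Numerically: E[X] ≈ 0.233800.

E[X] = C(23,7)·2^(1−C(7,2)) = 245157/1048576 ≈ 0.233800.


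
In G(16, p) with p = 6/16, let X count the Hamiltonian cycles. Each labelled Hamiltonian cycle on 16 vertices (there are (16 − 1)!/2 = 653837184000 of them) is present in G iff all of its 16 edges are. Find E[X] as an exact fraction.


K_16 has (16 − 1)!/2 = 653837184000 labelled Hamiltonian cycles.
For each such Hamiltonian cycle H, let X_H = 1 if all 16 edges of H are present in G. Then P[X_H = 1] = p^{16} = (3/8)^{16} = 43046721/281474976710656.
By linearity of expectation: E[X] = Σ_H E[X_H] = 653837184000 · p^{16} = 653837184000 · 43046721/281474976710656 = 27485885585032875/274877906944.
Numerically: E[X] ≈ 1e+05.

E[X] = 653837184000 · (3/8)^{16} = 27485885585032875/274877906944 ≈ 1e+05.


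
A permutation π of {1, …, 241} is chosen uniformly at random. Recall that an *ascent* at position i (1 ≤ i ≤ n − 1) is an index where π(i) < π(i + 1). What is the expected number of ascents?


Write X = Σ X_I over i = 1, …, 240, with X_I the indicator of one ascent.
There are 240 indicators.
For each fixed i, the pair (π(i), π(i+1)) is a uniformly random ordered pair of distinct values from {1, …, 241}; by symmetry P[π(i) < π(i+1)] = 1/2.
By linearity: E[X] = 240 · (1/2) = (241 − 1) · (1/2) = 120 ≈ 120.00000.

E[X] = 120 = 120.00000.


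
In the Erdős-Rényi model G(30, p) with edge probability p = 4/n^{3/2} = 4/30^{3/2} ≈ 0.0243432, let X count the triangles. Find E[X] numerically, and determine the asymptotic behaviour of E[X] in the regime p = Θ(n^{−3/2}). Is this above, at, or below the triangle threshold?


Number of potential triangles: C(30, 3) = 4060.
Each occurs with probability p³ ≈ (0.0243432)³ ≈ 1.44256147e-05.
By linearity: E[X] = C(30, 3)·p³ ≈ 4060 · 1.44256147e-05 ≈ 0.058568.
Since α = 3/2 > 1, p = c/n^{3/2} = o(1/n) is below the triangle threshold p ~ 1/n. Asymptotically E[X] ~ (c³/6)·n^{3(1−α)} = (4³/6)·n^{-1.5} → 0, so by Markov's inequality G has no triangles w.h.p.

E[X] ≈ 0.058568; in regime p = Θ(1/n^{3/2}) E[X] tends to 0 (below the triangle threshold p ~ 1/n).


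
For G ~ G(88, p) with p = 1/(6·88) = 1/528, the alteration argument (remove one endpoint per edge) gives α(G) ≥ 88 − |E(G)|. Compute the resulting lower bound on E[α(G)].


E[|E(G)|] = C(88, 2)·p = 3828 · (1/528) = 29/4.
E[α(G)] ≥ n − E[|E(G)|] = 88 − 29/4 = 323/4.
Numerically: ≈ 80.75000.
(This is only a lower bound; the true E[α(G)] may be larger.)

E[α(G)] ≥ 323/4 ≈ 80.75000.


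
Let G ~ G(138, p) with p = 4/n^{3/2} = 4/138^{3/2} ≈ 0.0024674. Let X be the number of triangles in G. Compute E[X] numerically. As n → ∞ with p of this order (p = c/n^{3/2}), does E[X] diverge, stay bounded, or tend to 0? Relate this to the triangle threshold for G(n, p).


Number of potential triangles: C(138, 3) = 428536.
Each occurs with probability p³ ≈ (0.0024674)³ ≈ 1.5021873e-08.
By linearity: E[X] = C(138, 3)·p³ ≈ 428536 · 1.5021873e-08 ≈ 0.00644.
Since α = 3/2 > 1, p = c/n^{3/2} = o(1/n) is below the triangle threshold p ~ 1/n. Asymptotically E[X] ~ (c³/6)·n^{3(1−α)} = (4³/6)·n^{-1.5} → 0, so by Markov's inequality G has no triangles w.h.p.

E[X] ≈ 0.00644; in regime p = Θ(1/n^{3/2}) E[X] tends to 0 (below the triangle threshold p ~ 1/n).


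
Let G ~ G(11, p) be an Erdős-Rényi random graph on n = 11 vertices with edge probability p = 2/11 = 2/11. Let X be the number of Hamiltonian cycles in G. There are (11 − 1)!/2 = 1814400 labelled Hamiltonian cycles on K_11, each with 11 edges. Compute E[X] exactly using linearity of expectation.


K_11 has (11 − 1)!/2 = 1814400 labelled Hamiltonian cycles.
For each such Hamiltonian cycle H, let X_H = 1 if all 11 edges of H are present in G. Then P[X_H = 1] = p^{11} = (2/11)^{11} = 2048/285311670611.
By linearity of expectation: E[X] = Σ_H E[X_H] = 1814400 · p^{11} = 1814400 · 2048/285311670611 = 3715891200/285311670611.
Numerically: E[X] ≈ 0.013024.

E[X] = 1814400 · (2/11)^{11} = 3715891200/285311670611 ≈ 0.013024.


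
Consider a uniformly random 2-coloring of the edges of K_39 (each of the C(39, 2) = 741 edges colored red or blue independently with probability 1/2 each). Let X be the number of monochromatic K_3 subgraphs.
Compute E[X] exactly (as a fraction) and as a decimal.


Let X = Σ_S X_S over the C(39, 3) = 9139 subsets S of size 3, where X_S = 1 if the K_3 on S is monochromatic.
For a fixed S, the K_3 on S has C(3, 2) = 3 edges. P[all 3 edges red] = (1/2)^3, and likewise for blue, so P[monochromatic] = 2·(1/2)^3 = 2^{1 − 3} = 1/4.
By linearity: E[X] = C(39, 3) · 2^{1 − 3} = 9139 · 1/4 = 9139/4.
Numerically: E[X] ≈ 2284.75000.

E[X] = C(39,3)·2^(1−C(3,2)) = 9139/4 ≈ 2284.75000.


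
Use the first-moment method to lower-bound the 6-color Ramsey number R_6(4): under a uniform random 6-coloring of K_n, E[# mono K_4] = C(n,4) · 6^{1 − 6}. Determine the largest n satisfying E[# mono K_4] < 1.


We need C(n, 4) · 6^{1 − 6} < 1, i.e. C(n, 4) < 6^{6 − 1} = 7776.
Check values of n near the boundary:
  n = 18: C(18, 4) = 3060; 3060 < 7776? YES
  n = 19: C(19, 4) = 3876; 3876 < 7776? YES
  n = 20: C(20, 4) = 4845; 4845 < 7776? YES
  n = 21: C(21, 4) = 5985; 5985 < 7776? YES
  n = 22: C(22, 4) = 7315; 7315 < 7776? YES
  n = 23: C(23, 4) = 8855; 8855 < 7776? NO
  n = 24: C(24, 4) = 10626; 10626 < 7776? NO
The largest n with C(n, 4) < 7776 is n = 22 (where E[X] = 7315/7776 ≈ 0.941). Hence R_6(4) > 22, i.e. R_6(4) ≥ 23.

Largest n = 22; hence R_6(4) > 22.


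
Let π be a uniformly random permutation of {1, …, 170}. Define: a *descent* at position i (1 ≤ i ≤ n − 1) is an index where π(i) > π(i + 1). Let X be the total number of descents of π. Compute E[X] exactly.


Write X = Σ X_I over i = 1, …, 169, with X_I the indicator of one descent.
There are 169 indicators.
For each fixed i, the pair (π(i), π(i+1)) is a uniformly random ordered pair of distinct values from {1, …, 170}; by symmetry P[π(i) > π(i+1)] = 1/2.
By linearity: E[X] = 169 · (1/2) = (170 − 1) · (1/2) = 169/2 ≈ 84.50000.

E[X] = 169/2 = 84.50000.


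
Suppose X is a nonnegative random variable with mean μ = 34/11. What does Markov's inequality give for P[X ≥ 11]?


μ = E[X] = 34/11, a = 11.
Markov: P[X ≥ 11] ≤ μ/a = (34/11)/11 = 34/121.
Numerically: ≈ 0.281.
(Since a = 11 > μ = 3.091, the bound 34/121 is < 1 and informative.)

P[X ≥ 11] ≤ 34/121 ≈ 0.281.


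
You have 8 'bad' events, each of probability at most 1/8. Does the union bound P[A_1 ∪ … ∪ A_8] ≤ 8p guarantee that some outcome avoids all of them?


Union bound: P[∪_{i=1}^{8} A_i] ≤ Σ_i P[A_i] ≤ 8·p = 8·(1/8) = 1.
Numerically: 1 ≈ 1.000.
Is 1 < 1? NO.
Since the bound 1 is ≥ 1, the union bound is uninformative here; it does NOT by itself certify existence.

8·p = 1 ≈ 1.000; existence NOT certified by the union bound.


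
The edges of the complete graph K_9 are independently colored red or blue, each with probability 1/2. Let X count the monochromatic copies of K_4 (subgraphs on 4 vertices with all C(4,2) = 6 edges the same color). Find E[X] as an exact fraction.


Let X = Σ_S X_S over the C(9, 4) = 126 subsets S of size 4, where X_S = 1 if the K_4 on S is monochromatic.
For a fixed S, the K_4 on S has C(4, 2) = 6 edges. P[all 6 edges red] = (1/2)^6, and likewise for blue, so P[monochromatic] = 2·(1/2)^6 = 2^{1 − 6} = 1/32.
By linearity: E[X] = C(9, 4) · 2^{1 − 6} = 126 · 1/32 = 63/16.
Numerically: E[X] ≈ 3.937500.

E[X] = C(9,4)·2^(1−C(4,2)) = 63/16 ≈ 3.937500.


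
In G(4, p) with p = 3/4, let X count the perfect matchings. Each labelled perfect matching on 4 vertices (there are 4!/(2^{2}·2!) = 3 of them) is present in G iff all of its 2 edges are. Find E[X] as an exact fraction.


K_4 has 4!/(2^{2}·2!) = 3 labelled perfect matchings.
For each such perfect matching H, let X_H = 1 if all 2 edges of H are present in G. Then P[X_H = 1] = p^{2} = (3/4)^{2} = 9/16.
Summing the indicators: E[X] = Σ_H E[X_H] = 3 · p^{2} = 3 · 9/16 = 27/16.
Numerically: E[X] ≈ 1.69.

E[X] = 3 · (3/4)^{2} = 27/16 ≈ 1.69.


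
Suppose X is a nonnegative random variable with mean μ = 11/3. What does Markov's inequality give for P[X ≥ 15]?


μ = E[X] = 11/3, a = 15.
Markov: P[X ≥ 15] ≤ μ/a = (11/3)/15 = 11/45.
Numerically: ≈ 0.244444.
(Since a = 15 > μ = 3.666667, the bound 11/45 is < 1 and informative.)

P[X ≥ 15] ≤ 11/45 ≈ 0.244444.


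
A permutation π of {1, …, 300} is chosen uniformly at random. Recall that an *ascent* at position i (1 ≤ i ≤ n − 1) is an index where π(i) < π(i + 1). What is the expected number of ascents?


Write X = Σ X_I over i = 1, …, 299, with X_I the indicator of one ascent.
There are 299 indicators.
For each fixed i, the pair (π(i), π(i+1)) is a uniformly random ordered pair of distinct values from {1, …, 300}; by symmetry P[π(i) < π(i+1)] = 1/2.
By linearity: E[X] = 299 · (1/2) = (300 − 1) · (1/2) = 299/2 ≈ 149.500000.

E[X] = 299/2 = 149.500000.


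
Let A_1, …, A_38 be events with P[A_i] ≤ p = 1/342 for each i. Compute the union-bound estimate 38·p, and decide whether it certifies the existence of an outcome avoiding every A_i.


Union bound: P[∪_{i=1}^{38} A_i] ≤ Σ_i P[A_i] ≤ 38·p = 38·(1/342) = 1/9.
Numerically: 1/9 ≈ 0.111.
Is 1/9 < 1? YES.
Since P[∪ A_i] ≤ 1/9 < 1, the complement has P[∩ A_i^c] ≥ 1 − 1/9 = 8/9 > 0, so some outcome avoids every A_i.

38·p = 1/9 ≈ 0.111; existence CERTIFIED by the union bound.


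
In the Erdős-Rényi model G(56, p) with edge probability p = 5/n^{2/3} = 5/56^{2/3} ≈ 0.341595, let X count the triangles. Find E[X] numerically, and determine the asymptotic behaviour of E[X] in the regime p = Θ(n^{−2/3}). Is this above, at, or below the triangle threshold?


Number of potential triangles: C(56, 3) = 27720.
Each occurs with probability p³ ≈ (0.341595)³ ≈ 3.98596939e-02.
By linearity: E[X] = C(56, 3)·p³ ≈ 27720 · 3.98596939e-02 ≈ 1104.910714.
Since α = 2/3 < 1, p = c/n^{2/3} ≫ 1/n is above the triangle threshold p ~ 1/n. Asymptotically E[X] ~ (c³/6)·n^{3(1−α)} = (5³/6)·n^{1} → ∞; triangles are abundant w.h.p.

E[X] ≈ 1104.910714; in regime p = Θ(1/n^{2/3}) E[X] diverges (above the triangle threshold p ~ 1/n).


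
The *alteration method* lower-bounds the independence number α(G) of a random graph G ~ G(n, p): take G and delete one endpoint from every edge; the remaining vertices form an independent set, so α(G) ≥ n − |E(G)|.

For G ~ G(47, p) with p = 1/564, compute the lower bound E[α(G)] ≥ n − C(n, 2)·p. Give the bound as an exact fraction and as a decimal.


E[|E(G)|] = C(47, 2)·p = 1081 · (1/564) = 23/12.
E[α(G)] ≥ n − E[|E(G)|] = 47 − 23/12 = 541/12.
Numerically: ≈ 45.083333.
(This is only a lower bound; the true E[α(G)] may be larger.)

E[α(G)] ≥ 541/12 ≈ 45.083333.


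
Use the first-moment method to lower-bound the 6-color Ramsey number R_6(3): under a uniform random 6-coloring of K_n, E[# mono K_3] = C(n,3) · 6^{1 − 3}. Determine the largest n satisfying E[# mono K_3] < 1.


We need C(n, 3) · 6^{1 − 3} < 1, i.e. C(n, 3) < 6^{3 − 1} = 36.
Check values of n near the boundary:
  n = 6: C(6, 3) = 20; 20 < 36? YES
  n = 7: C(7, 3) = 35; 35 < 36? YES
  n = 8: C(8, 3) = 56; 56 < 36? NO
  n = 9: C(9, 3) = 84; 84 < 36? NO
  n = 10: C(10, 3) = 120; 120 < 36? NO
The largest n with C(n, 3) < 36 is n = 7 (where E[X] = 35/36 ≈ 0.97222). Hence R_6(3) > 7, i.e. R_6(3) ≥ 8.

Largest n = 7; hence R_6(3) > 7.


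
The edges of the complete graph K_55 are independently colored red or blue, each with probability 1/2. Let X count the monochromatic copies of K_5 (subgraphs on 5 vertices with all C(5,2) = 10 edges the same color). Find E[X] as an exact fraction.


Let X = Σ_S X_S over the C(55, 5) = 3478761 subsets S of size 5, where X_S = 1 if the K_5 on S is monochromatic.
For a fixed S, the K_5 on S has C(5, 2) = 10 edges. P[all 10 edges red] = (1/2)^10, and likewise for blue, so P[monochromatic] = 2·(1/2)^10 = 2^{1 − 10} = 1/512.
By linearity: E[X] = C(55, 5) · 2^{1 − 10} = 3478761 · 1/512 = 3478761/512.
Numerically: E[X] ≈ 6794.4551.

E[X] = C(55,5)·2^(1−C(5,2)) = 3478761/512 ≈ 6794.4551.


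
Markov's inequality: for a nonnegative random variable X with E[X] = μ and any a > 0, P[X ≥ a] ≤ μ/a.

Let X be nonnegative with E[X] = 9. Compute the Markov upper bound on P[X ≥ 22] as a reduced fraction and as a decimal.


μ = E[X] = 9, a = 22.
Markov: P[X ≥ 22] ≤ μ/a = (9)/22 = 9/22.
Numerically: ≈ 0.40909.
(Since a = 22 > μ = 9.00000, the bound 9/22 is < 1 and informative.)

P[X ≥ 22] ≤ 9/22 ≈ 0.40909.


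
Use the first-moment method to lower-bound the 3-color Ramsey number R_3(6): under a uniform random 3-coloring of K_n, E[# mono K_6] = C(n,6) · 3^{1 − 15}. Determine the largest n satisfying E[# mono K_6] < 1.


We need C(n, 6) · 3^{1 − 15} < 1, i.e. C(n, 6) < 3^{15 − 1} = 4782969.
Check values of n near the boundary:
  n = 36: C(36, 6) = 1947792; 1947792 < 4782969? YES
  n = 37: C(37, 6) = 2324784; 2324784 < 4782969? YES
  n = 38: C(38, 6) = 2760681; 2760681 < 4782969? YES
  n = 39: C(39, 6) = 3262623; 3262623 < 4782969? YES
  n = 40: C(40, 6) = 3838380; 3838380 < 4782969? YES
  n = 41: C(41, 6) = 4496388; 4496388 < 4782969? YES
  n = 42: C(42, 6) = 5245786; 5245786 < 4782969? NO
The largest n with C(n, 6) < 4782969 is n = 41 (where E[X] = 1498796/1594323 ≈ 0.94008). Hence R_3(6) > 41, i.e. R_3(6) ≥ 42.

Largest n = 41; hence R_3(6) > 41.


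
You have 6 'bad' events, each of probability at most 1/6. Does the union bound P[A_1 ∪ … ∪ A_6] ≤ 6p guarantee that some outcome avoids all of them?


Union bound: P[∪_{i=1}^{6} A_i] ≤ Σ_i P[A_i] ≤ 6·p = 6·(1/6) = 1.
Numerically: 1 ≈ 1.000000.
Is 1 < 1? NO.
Since the bound 1 is ≥ 1, the union bound is uninformative here; it does NOT by itself certify existence.

6·p = 1 ≈ 1.000000; existence NOT certified by the union bound.


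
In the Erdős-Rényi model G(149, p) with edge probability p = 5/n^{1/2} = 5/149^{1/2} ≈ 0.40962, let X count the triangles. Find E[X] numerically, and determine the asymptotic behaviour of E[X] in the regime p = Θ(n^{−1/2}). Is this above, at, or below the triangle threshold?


Number of potential triangles: C(149, 3) = 540274.
Each occurs with probability p³ ≈ (0.40962)³ ≈ 6.8727510e-02.
By linearity: E[X] = C(149, 3)·p³ ≈ 540274 · 6.8727510e-02 ≈ 37131.68680.
Since α = 1/2 < 1, p = c/n^{1/2} ≫ 1/n is above the triangle threshold p ~ 1/n. Asymptotically E[X] ~ (c³/6)·n^{3(1−α)} = (5³/6)·n^{1.5} → ∞; triangles are abundant w.h.p.

E[X] ≈ 37131.68680; in regime p = Θ(1/n^{1/2}) E[X] diverges (above the triangle threshold p ~ 1/n).


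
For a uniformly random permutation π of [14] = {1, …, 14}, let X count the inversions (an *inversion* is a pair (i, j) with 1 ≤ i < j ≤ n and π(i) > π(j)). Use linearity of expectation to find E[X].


Write X = Σ X_I over the C(14, 2) = 91 pairs i < j, with X_I the indicator of one inversion.
There are 91 indicators.
For each fixed pair i < j, the values π(i) and π(j) are two distinct elements of {1, …, 14} in uniformly random order; by symmetry P[π(i) > π(j)] = 1/2.
By linearity: E[X] = 91 · (1/2) = C(14, 2) · (1/2) = 91/2 = 91/2 ≈ 45.500.

E[X] = 91/2 = 45.500.


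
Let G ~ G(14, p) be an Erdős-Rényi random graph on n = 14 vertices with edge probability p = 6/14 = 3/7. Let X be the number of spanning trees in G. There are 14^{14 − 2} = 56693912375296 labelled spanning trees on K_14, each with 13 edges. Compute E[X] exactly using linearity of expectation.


K_14 has 14^{14 − 2} = 56693912375296 labelled spanning trees.
For each such spanning tree H, let X_H = 1 if all 13 edges of H are present in G. Then P[X_H = 1] = p^{13} = (3/7)^{13} = 1594323/96889010407.
By linearity: E[X] = Σ_H E[X_H] = 56693912375296 · p^{13} = 56693912375296 · 1594323/96889010407 = 6530347008/7.
Numerically: E[X] ≈ 9.33e+08.

E[X] = 56693912375296 · (3/7)^{13} = 6530347008/7 ≈ 9.33e+08.


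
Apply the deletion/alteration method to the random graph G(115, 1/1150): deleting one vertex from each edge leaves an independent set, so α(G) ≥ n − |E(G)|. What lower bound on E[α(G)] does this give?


E[|E(G)|] = C(115, 2)·p = 6555 · (1/1150) = 57/10.
E[α(G)] ≥ n − E[|E(G)|] = 115 − 57/10 = 1093/10.
Numerically: ≈ 109.300.
(This is only a lower bound; the true E[α(G)] may be larger.)

E[α(G)] ≥ 1093/10 ≈ 109.300.


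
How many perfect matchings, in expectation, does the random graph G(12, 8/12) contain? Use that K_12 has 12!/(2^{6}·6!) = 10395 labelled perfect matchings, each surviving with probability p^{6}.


K_12 has 12!/(2^{6}·6!) = 10395 labelled perfect matchings.
For each such perfect matching H, let X_H = 1 if all 6 edges of H are present in G. Then P[X_H = 1] = p^{6} = (2/3)^{6} = 64/729.
Summing the indicators: E[X] = Σ_H E[X_H] = 10395 · p^{6} = 10395 · 64/729 = 24640/27.
Numerically: E[X] ≈ 913.

E[X] = 10395 · (2/3)^{6} = 24640/27 ≈ 913.


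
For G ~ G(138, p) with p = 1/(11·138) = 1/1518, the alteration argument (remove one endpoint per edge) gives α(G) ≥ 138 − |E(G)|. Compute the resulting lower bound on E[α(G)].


E[|E(G)|] = C(138, 2)·p = 9453 · (1/1518) = 137/22.
E[α(G)] ≥ n − E[|E(G)|] = 138 − 137/22 = 2899/22.
Numerically: ≈ 131.7727.
(This is only a lower bound; the true E[α(G)] may be larger.)

E[α(G)] ≥ 2899/22 ≈ 131.7727.


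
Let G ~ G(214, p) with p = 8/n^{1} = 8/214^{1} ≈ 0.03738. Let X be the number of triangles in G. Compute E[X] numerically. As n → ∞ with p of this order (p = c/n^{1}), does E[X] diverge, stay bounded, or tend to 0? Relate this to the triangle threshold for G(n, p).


Number of potential triangles: C(214, 3) = 1610564.
Each occurs with probability p³ ≈ (0.03738)³ ≈ 5.224306e-05.
By linearity: E[X] = C(214, 3)·p³ ≈ 1610564 · 5.224306e-05 ≈ 84.1408.
Here α = 1, so p = 8/n is exactly at the triangle threshold p ~ 1/n. Asymptotically E[X] → c³/6 = 8³/6 = 256/3 ≈ 85.3333, a bounded constant. In this regime the triangle count is asymptotically Poisson(c³/6).

E[X] ≈ 84.1408; in regime p = Θ(1/n^{1}) E[X] stays bounded (at the triangle threshold p ~ 1/n).


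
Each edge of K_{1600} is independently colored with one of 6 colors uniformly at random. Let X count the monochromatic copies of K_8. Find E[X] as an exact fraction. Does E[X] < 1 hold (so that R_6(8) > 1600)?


E[X] = C(1600, 8) · 6^{1 − 28} = 1046712188466516943800 · 6^{−27} = 1046712188466516943800/1023490369077469249536.
As a reduced fraction: E[X] = 4845889761419059925/4738381338321616896 ≈ 1.0227.
Is E[X] < 1? NO.
Since E[X] ≥ 1, the first-moment bound is inconclusive at n = 1600; it does NOT by itself certify R_6(8) > 1600.

E[X] = 4845889761419059925/4738381338321616896 ≈ 1.0227; E[X] ≥ 1; first-moment method inconclusive here.


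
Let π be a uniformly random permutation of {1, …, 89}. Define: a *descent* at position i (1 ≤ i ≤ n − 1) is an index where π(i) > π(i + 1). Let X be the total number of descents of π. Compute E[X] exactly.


Write X = Σ X_I over i = 1, …, 88, with X_I the indicator of one descent.
There are 88 indicators.
For each fixed i, the pair (π(i), π(i+1)) is a uniformly random ordered pair of distinct values from {1, …, 89}; by symmetry P[π(i) > π(i+1)] = 1/2.
By linearity: E[X] = 88 · (1/2) = (89 − 1) · (1/2) = 44 ≈ 44.0000.

E[X] = 44 = 44.0000.


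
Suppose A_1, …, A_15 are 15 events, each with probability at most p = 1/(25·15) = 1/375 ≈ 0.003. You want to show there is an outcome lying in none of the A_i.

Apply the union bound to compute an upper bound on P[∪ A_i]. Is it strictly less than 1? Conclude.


Union bound: P[∪_{i=1}^{15} A_i] ≤ Σ_i P[A_i] ≤ 15·p = 15·(1/375) = 1/25.
Numerically: 1/25 ≈ 0.040.
Is 1/25 < 1? YES.
Since P[∪ A_i] ≤ 1/25 < 1, the complement has P[∩ A_i^c] ≥ 1 − 1/25 = 24/25 > 0, so some outcome avoids every A_i.

15·p = 1/25 ≈ 0.040; existence CERTIFIED by the union bound.


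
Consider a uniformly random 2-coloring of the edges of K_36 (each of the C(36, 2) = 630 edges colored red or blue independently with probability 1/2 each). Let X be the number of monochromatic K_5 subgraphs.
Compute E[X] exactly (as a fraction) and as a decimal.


Let X = Σ_S X_S over the C(36, 5) = 376992 subsets S of size 5, where X_S = 1 if the K_5 on S is monochromatic.
For a fixed S, the K_5 on S has C(5, 2) = 10 edges. P[all 10 edges red] = (1/2)^10, and likewise for blue, so P[monochromatic] = 2·(1/2)^10 = 2^{1 − 10} = 1/512.
Summing: E[X] = C(36, 5) · 2^{1 − 10} = 376992 · 1/512 = 11781/16.
Numerically: E[X] ≈ 736.312500.

E[X] = C(36,5)·2^(1−C(5,2)) = 11781/16 ≈ 736.312500.


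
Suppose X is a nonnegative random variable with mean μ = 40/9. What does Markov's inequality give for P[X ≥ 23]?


μ = E[X] = 40/9, a = 23.
Markov: P[X ≥ 23] ≤ μ/a = (40/9)/23 = 40/207.
Numerically: ≈ 0.193237.
(Since a = 23 > μ = 4.444444, the bound 40/207 is < 1 and informative.)

P[X ≥ 23] ≤ 40/207 ≈ 0.193237.


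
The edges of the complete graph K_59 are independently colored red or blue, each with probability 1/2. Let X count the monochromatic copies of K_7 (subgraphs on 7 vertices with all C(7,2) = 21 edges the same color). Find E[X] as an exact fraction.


Let X = Σ_S X_S over the C(59, 7) = 341149446 subsets S of size 7, where X_S = 1 if the K_7 on S is monochromatic.
For a fixed S, the K_7 on S has C(7, 2) = 21 edges. P[all 21 edges red] = (1/2)^21, and likewise for blue, so P[monochromatic] = 2·(1/2)^21 = 2^{1 − 21} = 1/1048576.
By linearity of expectation: E[X] = C(59, 7) · 2^{1 − 21} = 341149446 · 1/1048576 = 170574723/524288.
Numerically: E[X] ≈ 325.345.

E[X] = C(59,7)·2^(1−C(7,2)) = 170574723/524288 ≈ 325.345.


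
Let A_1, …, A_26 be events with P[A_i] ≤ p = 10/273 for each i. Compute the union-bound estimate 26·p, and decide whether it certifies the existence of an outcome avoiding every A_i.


Union bound: P[∪_{i=1}^{26} A_i] ≤ Σ_i P[A_i] ≤ 26·p = 26·(10/273) = 20/21.
Numerically: 20/21 ≈ 0.9523810.
Is 20/21 < 1? YES.
Since P[∪ A_i] ≤ 20/21 < 1, the complement has P[∩ A_i^c] ≥ 1 − 20/21 = 1/21 > 0, so some outcome avoids every A_i.

26·p = 20/21 ≈ 0.9523810; existence CERTIFIED by the union bound.


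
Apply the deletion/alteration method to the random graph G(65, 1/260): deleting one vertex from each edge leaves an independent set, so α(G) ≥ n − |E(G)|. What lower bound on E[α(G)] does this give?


E[|E(G)|] = C(65, 2)·p = 2080 · (1/260) = 8.
E[α(G)] ≥ n − E[|E(G)|] = 65 − 8 = 57.
Numerically: ≈ 57.000000.
(This is only a lower bound; the true E[α(G)] may be larger.)

E[α(G)] ≥ 57 ≈ 57.000000.


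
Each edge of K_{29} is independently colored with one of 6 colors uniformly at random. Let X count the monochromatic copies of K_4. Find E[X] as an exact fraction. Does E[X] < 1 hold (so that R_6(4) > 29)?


E[X] = C(29, 4) · 6^{1 − 6} = 23751 · 6^{−5} = 23751/7776.
As a reduced fraction: E[X] = 2639/864 ≈ 3.054.
Is E[X] < 1? NO.
Since E[X] ≥ 1, the first-moment bound is inconclusive at n = 29; it does NOT by itself certify R_6(4) > 29.

E[X] = 2639/864 ≈ 3.054; E[X] ≥ 1; first-moment method inconclusive here.


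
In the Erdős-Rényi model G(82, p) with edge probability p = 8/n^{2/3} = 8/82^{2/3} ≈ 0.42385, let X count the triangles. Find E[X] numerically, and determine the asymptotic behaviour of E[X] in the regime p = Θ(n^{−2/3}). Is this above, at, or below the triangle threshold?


Number of potential triangles: C(82, 3) = 88560.
Each occurs with probability p³ ≈ (0.42385)³ ≈ 7.6145152e-02.
By linearity: E[X] = C(82, 3)·p³ ≈ 88560 · 7.6145152e-02 ≈ 6743.41463.
Since α = 2/3 < 1, p = c/n^{2/3} ≫ 1/n is above the triangle threshold p ~ 1/n. Asymptotically E[X] ~ (c³/6)·n^{3(1−α)} = (8³/6)·n^{1} → ∞; triangles are abundant w.h.p.

E[X] ≈ 6743.41463; in regime p = Θ(1/n^{2/3}) E[X] diverges (above the triangle threshold p ~ 1/n).


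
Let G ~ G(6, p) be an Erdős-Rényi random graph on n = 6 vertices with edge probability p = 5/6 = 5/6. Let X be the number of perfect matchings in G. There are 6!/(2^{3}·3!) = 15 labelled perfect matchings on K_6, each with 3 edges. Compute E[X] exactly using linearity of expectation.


K_6 has 6!/(2^{3}·3!) = 15 labelled perfect matchings.
For each such perfect matching H, let X_H = 1 if all 3 edges of H are present in G. Then P[X_H = 1] = p^{3} = (5/6)^{3} = 125/216.
By linearity of expectation: E[X] = Σ_H E[X_H] = 15 · p^{3} = 15 · 125/216 = 625/72.
Numerically: E[X] ≈ 8.681.

E[X] = 15 · (5/6)^{3} = 625/72 ≈ 8.681.


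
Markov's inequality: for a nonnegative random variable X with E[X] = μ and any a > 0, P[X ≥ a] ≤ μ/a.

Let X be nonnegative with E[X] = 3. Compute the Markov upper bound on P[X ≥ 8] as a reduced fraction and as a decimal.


μ = E[X] = 3, a = 8.
Markov: P[X ≥ 8] ≤ μ/a = (3)/8 = 3/8.
Numerically: ≈ 0.375000.
(Since a = 8 > μ = 3.000000, the bound 3/8 is < 1 and informative.)

P[X ≥ 8] ≤ 3/8 ≈ 0.375000.


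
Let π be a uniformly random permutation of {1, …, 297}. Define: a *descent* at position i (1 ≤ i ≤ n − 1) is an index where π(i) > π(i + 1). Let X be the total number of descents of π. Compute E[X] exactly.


Write X = Σ X_I over i = 1, …, 296, with X_I the indicator of one descent.
There are 296 indicators.
For each fixed i, the pair (π(i), π(i+1)) is a uniformly random ordered pair of distinct values from {1, …, 297}; by symmetry P[π(i) > π(i+1)] = 1/2.
By linearity: E[X] = 296 · (1/2) = (297 − 1) · (1/2) = 148 ≈ 148.000000.

E[X] = 148 = 148.000000.


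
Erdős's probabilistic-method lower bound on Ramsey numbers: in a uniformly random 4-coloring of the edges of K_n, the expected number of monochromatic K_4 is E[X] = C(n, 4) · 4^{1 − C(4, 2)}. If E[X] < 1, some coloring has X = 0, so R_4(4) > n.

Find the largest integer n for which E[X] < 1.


We need C(n, 4) · 4^{1 − 6} < 1, i.e. C(n, 4) < 4^{6 − 1} = 1024.
Check values of n near the boundary:
  n = 11: C(11, 4) = 330; 330 < 1024? YES
  n = 12: C(12, 4) = 495; 495 < 1024? YES
  n = 13: C(13, 4) = 715; 715 < 1024? YES
  n = 14: C(14, 4) = 1001; 1001 < 1024? YES
  n = 15: C(15, 4) = 1365; 1365 < 1024? NO
  n = 16: C(16, 4) = 1820; 1820 < 1024? NO
  n = 17: C(17, 4) = 2380; 2380 < 1024? NO
The largest n with C(n, 4) < 1024 is n = 14 (where E[X] = 1001/1024 ≈ 0.978). Hence R_4(4) > 14, i.e. R_4(4) ≥ 15.

Largest n = 14; hence R_4(4) > 14.


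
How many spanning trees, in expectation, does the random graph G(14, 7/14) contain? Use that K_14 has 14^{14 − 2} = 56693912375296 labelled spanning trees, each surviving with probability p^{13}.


K_14 has 14^{14 − 2} = 56693912375296 labelled spanning trees.
For each such spanning tree H, let X_H = 1 if all 13 edges of H are present in G. Then P[X_H = 1] = p^{13} = (1/2)^{13} = 1/8192.
By linearity of expectation: E[X] = Σ_H E[X_H] = 56693912375296 · p^{13} = 56693912375296 · 1/8192 = 13841287201/2.
Numerically: E[X] ≈ 6.92e+09.

E[X] = 56693912375296 · (1/2)^{13} = 13841287201/2 ≈ 6.92e+09.


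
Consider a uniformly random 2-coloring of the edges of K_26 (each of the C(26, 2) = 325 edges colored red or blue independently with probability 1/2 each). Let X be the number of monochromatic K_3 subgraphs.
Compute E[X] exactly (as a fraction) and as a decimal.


Let X = Σ_S X_S over the C(26, 3) = 2600 subsets S of size 3, where X_S = 1 if the K_3 on S is monochromatic.
For a fixed S, the K_3 on S has C(3, 2) = 3 edges. P[all 3 edges red] = (1/2)^3, and likewise for blue, so P[monochromatic] = 2·(1/2)^3 = 2^{1 − 3} = 1/4.
Summing: E[X] = C(26, 3) · 2^{1 − 3} = 2600 · 1/4 = 650.
Numerically: E[X] ≈ 650.0000.

E[X] = C(26,3)·2^(1−C(3,2)) = 650 ≈ 650.0000.


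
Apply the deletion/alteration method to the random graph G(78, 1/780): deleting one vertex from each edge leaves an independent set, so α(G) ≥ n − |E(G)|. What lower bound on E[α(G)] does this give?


E[|E(G)|] = C(78, 2)·p = 3003 · (1/780) = 77/20.
E[α(G)] ≥ n − E[|E(G)|] = 78 − 77/20 = 1483/20.
Numerically: ≈ 74.15000.
(This is only a lower bound; the true E[α(G)] may be larger.)

E[α(G)] ≥ 1483/20 ≈ 74.15000.


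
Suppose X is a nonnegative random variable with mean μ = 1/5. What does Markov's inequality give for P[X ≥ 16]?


μ = E[X] = 1/5, a = 16.
Markov: P[X ≥ 16] ≤ μ/a = (1/5)/16 = 1/80.
Numerically: ≈ 0.013.
(Since a = 16 > μ = 0.200, the bound 1/80 is < 1 and informative.)

P[X ≥ 16] ≤ 1/80 ≈ 0.013.


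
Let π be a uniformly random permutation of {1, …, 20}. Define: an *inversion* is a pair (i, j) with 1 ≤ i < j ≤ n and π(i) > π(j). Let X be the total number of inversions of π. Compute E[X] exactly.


Write X = Σ X_I over the C(20, 2) = 190 pairs i < j, with X_I the indicator of one inversion.
There are 190 indicators.
For each fixed pair i < j, the values π(i) and π(j) are two distinct elements of {1, …, 20} in uniformly random order; by symmetry P[π(i) > π(j)] = 1/2.
By linearity: E[X] = 190 · (1/2) = C(20, 2) · (1/2) = 190/2 = 95 ≈ 95.0000.

E[X] = 95 = 95.0000.


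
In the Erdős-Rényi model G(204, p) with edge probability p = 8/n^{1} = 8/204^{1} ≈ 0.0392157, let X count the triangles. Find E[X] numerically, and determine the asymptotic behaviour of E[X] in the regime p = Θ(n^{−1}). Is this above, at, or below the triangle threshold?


Number of potential triangles: C(204, 3) = 1394204.
Each occurs with probability p³ ≈ (0.0392157)³ ≈ 6.03086294e-05.
By linearity: E[X] = C(204, 3)·p³ ≈ 1394204 · 6.03086294e-05 ≈ 84.082532.
Here α = 1, so p = 8/n is exactly at the triangle threshold p ~ 1/n. Asymptotically E[X] → c³/6 = 8³/6 = 256/3 ≈ 85.333333, a bounded constant. In this regime the triangle count is asymptotically Poisson(c³/6).

E[X] ≈ 84.082532; in regime p = Θ(1/n^{1}) E[X] stays bounded (at the triangle threshold p ~ 1/n).


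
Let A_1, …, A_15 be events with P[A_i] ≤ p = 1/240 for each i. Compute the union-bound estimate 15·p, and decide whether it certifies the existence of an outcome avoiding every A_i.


Union bound: P[∪_{i=1}^{15} A_i] ≤ Σ_i P[A_i] ≤ 15·p = 15·(1/240) = 1/16.
Numerically: 1/16 ≈ 0.0625000.
Is 1/16 < 1? YES.
Since P[∪ A_i] ≤ 1/16 < 1, the complement has P[∩ A_i^c] ≥ 1 − 1/16 = 15/16 > 0, so some outcome avoids every A_i.

15·p = 1/16 ≈ 0.0625000; existence CERTIFIED by the union bound.


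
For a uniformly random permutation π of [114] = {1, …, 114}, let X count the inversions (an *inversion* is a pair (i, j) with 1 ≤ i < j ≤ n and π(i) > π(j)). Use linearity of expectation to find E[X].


Write X = Σ X_I over the C(114, 2) = 6441 pairs i < j, with X_I the indicator of one inversion.
There are 6441 indicators.
For each fixed pair i < j, the values π(i) and π(j) are two distinct elements of {1, …, 114} in uniformly random order; by symmetry P[π(i) > π(j)] = 1/2.
By linearity: E[X] = 6441 · (1/2) = C(114, 2) · (1/2) = 6441/2 = 6441/2 ≈ 3220.500.

E[X] = 6441/2 = 3220.500.


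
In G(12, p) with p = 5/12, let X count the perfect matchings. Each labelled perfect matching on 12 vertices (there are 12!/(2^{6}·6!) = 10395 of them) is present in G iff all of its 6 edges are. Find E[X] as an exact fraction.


K_12 has 12!/(2^{6}·6!) = 10395 labelled perfect matchings.
For each such perfect matching H, let X_H = 1 if all 6 edges of H are present in G. Then P[X_H = 1] = p^{6} = (5/12)^{6} = 15625/2985984.
Summing the indicators: E[X] = Σ_H E[X_H] = 10395 · p^{6} = 10395 · 15625/2985984 = 6015625/110592.
Numerically: E[X] ≈ 54.395.

E[X] = 10395 · (5/12)^{6} = 6015625/110592 ≈ 54.395.


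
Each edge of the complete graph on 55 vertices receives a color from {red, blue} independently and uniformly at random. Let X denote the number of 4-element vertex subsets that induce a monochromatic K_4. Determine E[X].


Let X = Σ_S X_S over the C(55, 4) = 341055 subsets S of size 4, where X_S = 1 if the K_4 on S is monochromatic.
For a fixed S, the K_4 on S has C(4, 2) = 6 edges. P[all 6 edges red] = (1/2)^6, and likewise for blue, so P[monochromatic] = 2·(1/2)^6 = 2^{1 − 6} = 1/32.
By linearity: E[X] = C(55, 4) · 2^{1 − 6} = 341055 · 1/32 = 341055/32.
Numerically: E[X] ≈ 10657.968750.

E[X] = C(55,4)·2^(1−C(4,2)) = 341055/32 ≈ 10657.968750.


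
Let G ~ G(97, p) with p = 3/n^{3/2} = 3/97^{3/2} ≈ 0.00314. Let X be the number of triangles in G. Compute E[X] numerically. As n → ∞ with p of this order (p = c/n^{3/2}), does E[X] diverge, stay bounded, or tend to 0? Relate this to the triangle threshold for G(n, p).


Number of potential triangles: C(97, 3) = 147440.
Each occurs with probability p³ ≈ (0.00314)³ ≈ 3.096642e-08.
By linearity: E[X] = C(97, 3)·p³ ≈ 147440 · 3.096642e-08 ≈ 0.0046.
Since α = 3/2 > 1, p = c/n^{3/2} = o(1/n) is below the triangle threshold p ~ 1/n. Asymptotically E[X] ~ (c³/6)·n^{3(1−α)} = (3³/6)·n^{-1.5} → 0, so by Markov's inequality G has no triangles w.h.p.

E[X] ≈ 0.0046; in regime p = Θ(1/n^{3/2}) E[X] tends to 0 (below the triangle threshold p ~ 1/n).
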